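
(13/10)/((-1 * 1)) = -13/10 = -1.30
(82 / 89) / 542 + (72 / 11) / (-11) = -1731607 / 2918399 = -0.59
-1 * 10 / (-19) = 10 / 19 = 0.53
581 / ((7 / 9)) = 747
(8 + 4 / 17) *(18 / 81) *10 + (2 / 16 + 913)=1140065 / 1224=931.43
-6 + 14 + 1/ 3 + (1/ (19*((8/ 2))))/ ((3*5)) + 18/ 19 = 3527/ 380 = 9.28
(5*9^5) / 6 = 98415 / 2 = 49207.50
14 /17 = 0.82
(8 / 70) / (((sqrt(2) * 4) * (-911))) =-sqrt(2) / 63770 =-0.00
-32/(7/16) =-512/7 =-73.14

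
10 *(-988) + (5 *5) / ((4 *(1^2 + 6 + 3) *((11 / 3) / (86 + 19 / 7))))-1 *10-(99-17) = -6133437 / 616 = -9956.88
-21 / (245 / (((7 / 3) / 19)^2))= -7 / 5415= -0.00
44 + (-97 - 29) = -82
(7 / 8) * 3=2.62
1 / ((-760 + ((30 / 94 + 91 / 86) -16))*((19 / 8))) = -0.00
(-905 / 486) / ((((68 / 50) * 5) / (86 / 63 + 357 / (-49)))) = 1687825 / 1041012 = 1.62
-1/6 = -0.17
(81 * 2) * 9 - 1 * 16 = 1442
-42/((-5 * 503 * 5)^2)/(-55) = 42/8697184375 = 0.00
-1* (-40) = 40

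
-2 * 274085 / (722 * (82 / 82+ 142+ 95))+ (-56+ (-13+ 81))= 108133 / 12274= 8.81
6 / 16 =3 / 8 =0.38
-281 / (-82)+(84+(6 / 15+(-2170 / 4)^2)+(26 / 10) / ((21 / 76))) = 1013925607 / 3444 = 294403.49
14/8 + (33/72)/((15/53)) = 1213/360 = 3.37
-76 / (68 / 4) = -76 / 17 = -4.47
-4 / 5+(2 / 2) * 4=16 / 5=3.20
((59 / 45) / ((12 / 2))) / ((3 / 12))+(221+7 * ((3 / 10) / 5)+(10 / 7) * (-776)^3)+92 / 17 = -107242691611057 / 160650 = -667554880.87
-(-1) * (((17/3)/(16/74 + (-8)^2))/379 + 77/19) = 208028375/51328728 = 4.05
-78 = -78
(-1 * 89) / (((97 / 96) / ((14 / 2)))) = -59808 / 97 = -616.58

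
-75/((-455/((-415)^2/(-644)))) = -44.08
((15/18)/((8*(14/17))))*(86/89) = 3655/29904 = 0.12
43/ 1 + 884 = 927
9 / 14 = 0.64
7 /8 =0.88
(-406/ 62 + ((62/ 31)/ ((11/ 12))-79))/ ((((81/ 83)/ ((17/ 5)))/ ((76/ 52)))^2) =-6810614229956/ 3150865575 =-2161.51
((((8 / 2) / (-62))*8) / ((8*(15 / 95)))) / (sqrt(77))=-0.05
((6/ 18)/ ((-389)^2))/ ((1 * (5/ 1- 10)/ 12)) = -4/ 756605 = -0.00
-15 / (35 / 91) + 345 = 306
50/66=25/33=0.76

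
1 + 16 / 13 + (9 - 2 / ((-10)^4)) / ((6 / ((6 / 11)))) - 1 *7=-2825013 / 715000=-3.95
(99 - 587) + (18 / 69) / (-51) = -190810 / 391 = -488.01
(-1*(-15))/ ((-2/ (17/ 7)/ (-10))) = 1275/ 7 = 182.14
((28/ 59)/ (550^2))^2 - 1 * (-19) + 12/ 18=1174591382422022/ 59724985546875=19.67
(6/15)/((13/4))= 0.12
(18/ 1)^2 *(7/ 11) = 2268/ 11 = 206.18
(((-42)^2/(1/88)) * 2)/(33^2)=3136/11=285.09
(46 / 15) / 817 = 46 / 12255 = 0.00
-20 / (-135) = 4 / 27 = 0.15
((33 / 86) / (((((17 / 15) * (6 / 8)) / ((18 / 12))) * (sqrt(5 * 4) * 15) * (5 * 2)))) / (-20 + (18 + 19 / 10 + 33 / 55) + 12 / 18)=99 * sqrt(5) / 255850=0.00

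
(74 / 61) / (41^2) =74 / 102541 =0.00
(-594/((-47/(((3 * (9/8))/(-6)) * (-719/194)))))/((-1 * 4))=-1921887/291776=-6.59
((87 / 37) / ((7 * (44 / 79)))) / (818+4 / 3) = 20619 / 28011368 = 0.00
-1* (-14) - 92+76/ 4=-59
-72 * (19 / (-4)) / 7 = 342 / 7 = 48.86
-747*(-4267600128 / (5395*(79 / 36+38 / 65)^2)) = 3235523713044480 / 42289009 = 76509802.18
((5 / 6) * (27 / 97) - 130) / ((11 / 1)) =-11.80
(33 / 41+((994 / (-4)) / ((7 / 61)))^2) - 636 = 768955829 / 164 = 4688755.05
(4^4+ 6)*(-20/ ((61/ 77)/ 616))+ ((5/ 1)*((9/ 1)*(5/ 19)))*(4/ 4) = -4722316195/ 1159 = -4074474.72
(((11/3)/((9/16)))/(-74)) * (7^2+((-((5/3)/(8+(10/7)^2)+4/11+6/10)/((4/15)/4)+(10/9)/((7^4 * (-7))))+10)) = -22952107330/6195581217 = -3.70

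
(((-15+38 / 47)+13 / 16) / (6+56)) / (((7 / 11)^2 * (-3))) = 1217381 / 6853728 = 0.18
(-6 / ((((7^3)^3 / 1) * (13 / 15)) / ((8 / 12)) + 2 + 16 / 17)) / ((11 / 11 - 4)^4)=-340 / 240789986469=-0.00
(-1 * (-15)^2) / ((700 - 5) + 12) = -225 / 707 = -0.32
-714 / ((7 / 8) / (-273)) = 222768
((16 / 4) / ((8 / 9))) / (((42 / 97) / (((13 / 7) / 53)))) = 3783 / 10388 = 0.36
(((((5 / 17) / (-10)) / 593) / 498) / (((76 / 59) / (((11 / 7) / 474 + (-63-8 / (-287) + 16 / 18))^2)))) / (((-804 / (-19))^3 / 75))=-341794070154876831875 / 1158864935316996982608801792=-0.00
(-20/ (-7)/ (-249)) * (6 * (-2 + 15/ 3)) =-120/ 581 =-0.21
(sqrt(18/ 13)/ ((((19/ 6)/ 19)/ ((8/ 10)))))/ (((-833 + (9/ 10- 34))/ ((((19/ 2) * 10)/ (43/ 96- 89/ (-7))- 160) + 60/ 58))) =12885216 * sqrt(26)/ 66392339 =0.99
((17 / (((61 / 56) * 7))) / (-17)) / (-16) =1 / 122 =0.01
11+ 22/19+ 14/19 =245/19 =12.89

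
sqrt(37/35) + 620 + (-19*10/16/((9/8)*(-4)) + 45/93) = sqrt(1295)/35 + 695405/1116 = 624.15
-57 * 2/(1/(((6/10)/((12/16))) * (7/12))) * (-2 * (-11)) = -5852/5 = -1170.40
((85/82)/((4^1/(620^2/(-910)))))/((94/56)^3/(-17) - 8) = 4354790720/329318847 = 13.22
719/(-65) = -719/65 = -11.06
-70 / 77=-10 / 11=-0.91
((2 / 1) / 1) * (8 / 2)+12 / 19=164 / 19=8.63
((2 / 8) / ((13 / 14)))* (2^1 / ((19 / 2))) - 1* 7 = -1715 / 247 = -6.94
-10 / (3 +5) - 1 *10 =-11.25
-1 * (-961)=961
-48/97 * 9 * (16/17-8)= 51840/1649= 31.44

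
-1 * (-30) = 30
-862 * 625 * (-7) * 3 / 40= 1131375 / 4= 282843.75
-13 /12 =-1.08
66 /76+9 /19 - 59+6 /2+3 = -1963 /38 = -51.66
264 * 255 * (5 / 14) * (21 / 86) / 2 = 126225 / 43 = 2935.47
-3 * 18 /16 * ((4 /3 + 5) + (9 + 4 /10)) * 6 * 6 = -9558 /5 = -1911.60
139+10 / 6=422 / 3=140.67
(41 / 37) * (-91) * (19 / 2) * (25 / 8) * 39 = -69116775 / 592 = -116751.31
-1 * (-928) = 928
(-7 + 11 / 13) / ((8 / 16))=-160 / 13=-12.31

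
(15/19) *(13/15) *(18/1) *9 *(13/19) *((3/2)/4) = 41067/1444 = 28.44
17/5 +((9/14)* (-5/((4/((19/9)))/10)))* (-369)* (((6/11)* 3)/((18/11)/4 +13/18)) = 71013031/7840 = 9057.78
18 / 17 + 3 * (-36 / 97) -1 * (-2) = 3208 / 1649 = 1.95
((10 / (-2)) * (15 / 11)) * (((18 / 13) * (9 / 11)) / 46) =-6075 / 36179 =-0.17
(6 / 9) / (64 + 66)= 0.01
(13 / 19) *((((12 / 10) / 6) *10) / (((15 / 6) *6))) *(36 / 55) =312 / 5225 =0.06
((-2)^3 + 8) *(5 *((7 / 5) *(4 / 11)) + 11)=0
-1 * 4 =-4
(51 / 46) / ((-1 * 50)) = -51 / 2300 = -0.02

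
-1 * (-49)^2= -2401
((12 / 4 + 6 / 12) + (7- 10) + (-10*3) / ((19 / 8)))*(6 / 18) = -4.04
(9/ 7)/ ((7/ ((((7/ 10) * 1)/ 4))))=9/ 280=0.03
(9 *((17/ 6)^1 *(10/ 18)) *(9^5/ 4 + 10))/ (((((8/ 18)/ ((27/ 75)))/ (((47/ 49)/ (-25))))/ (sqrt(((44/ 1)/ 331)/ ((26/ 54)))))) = -3824180991 *sqrt(141999)/ 421694000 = -3417.30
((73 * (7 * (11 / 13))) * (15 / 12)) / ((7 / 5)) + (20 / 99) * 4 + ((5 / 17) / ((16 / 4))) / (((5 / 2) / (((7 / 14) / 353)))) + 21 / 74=221264992159 / 571523238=387.15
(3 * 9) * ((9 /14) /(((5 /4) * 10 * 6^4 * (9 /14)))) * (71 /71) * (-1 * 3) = -1 /200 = -0.00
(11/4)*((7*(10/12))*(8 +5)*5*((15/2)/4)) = 125125/64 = 1955.08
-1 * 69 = -69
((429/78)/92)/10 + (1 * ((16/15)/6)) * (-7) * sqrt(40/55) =11/1840-112 * sqrt(22)/495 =-1.06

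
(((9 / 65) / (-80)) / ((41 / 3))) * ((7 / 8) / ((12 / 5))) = -63 / 1364480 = -0.00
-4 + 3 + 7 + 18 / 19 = 132 / 19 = 6.95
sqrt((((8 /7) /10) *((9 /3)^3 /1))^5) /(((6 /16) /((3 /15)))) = 186624 *sqrt(105) /214375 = 8.92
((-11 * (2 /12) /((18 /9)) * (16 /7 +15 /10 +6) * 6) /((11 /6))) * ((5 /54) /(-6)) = 685 /1512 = 0.45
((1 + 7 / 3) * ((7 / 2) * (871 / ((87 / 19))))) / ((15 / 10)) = 1158430 / 783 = 1479.48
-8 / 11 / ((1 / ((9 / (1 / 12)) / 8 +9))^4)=-186392.05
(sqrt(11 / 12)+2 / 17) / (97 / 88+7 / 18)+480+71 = 132 *sqrt(33) / 1181+11064011 / 20077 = 551.72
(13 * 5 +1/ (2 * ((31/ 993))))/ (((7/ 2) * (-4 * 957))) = -0.01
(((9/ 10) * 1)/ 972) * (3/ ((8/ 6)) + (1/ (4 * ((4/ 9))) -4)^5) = -500925079/ 1132462080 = -0.44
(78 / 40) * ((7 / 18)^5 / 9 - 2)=-441940421 / 113374080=-3.90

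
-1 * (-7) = 7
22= 22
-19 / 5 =-3.80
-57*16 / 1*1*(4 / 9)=-1216 / 3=-405.33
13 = 13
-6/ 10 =-3/ 5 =-0.60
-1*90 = -90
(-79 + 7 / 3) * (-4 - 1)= 1150 / 3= 383.33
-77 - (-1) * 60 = -17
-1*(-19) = 19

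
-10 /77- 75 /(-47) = 5305 /3619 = 1.47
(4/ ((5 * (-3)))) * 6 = -8/ 5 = -1.60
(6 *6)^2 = 1296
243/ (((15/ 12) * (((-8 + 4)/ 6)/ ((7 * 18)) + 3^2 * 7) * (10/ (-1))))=-45927/ 148825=-0.31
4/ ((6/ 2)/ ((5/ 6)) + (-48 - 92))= -10/ 341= -0.03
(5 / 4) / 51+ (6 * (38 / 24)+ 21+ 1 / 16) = 24959 / 816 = 30.59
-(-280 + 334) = -54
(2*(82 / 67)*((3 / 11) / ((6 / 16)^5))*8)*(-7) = -300941312 / 59697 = -5041.15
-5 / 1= -5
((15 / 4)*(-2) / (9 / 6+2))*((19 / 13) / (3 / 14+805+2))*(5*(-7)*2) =13300 / 48971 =0.27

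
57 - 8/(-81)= 57.10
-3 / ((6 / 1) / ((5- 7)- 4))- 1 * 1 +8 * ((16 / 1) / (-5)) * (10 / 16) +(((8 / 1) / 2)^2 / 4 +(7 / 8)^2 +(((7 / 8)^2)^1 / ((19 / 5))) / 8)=-89587 / 9728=-9.21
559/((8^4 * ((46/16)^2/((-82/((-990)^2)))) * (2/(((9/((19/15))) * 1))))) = -22919/4670096640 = -0.00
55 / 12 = 4.58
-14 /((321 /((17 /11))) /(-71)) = 16898 /3531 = 4.79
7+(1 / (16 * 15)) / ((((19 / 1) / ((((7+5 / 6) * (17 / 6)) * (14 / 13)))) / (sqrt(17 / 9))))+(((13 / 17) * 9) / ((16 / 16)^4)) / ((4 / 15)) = 5593 * sqrt(17) / 3201120+2231 / 68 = 32.82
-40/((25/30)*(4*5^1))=-12/5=-2.40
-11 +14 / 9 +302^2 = 820751 / 9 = 91194.56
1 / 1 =1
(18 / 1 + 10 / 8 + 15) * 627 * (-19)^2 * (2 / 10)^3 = 31009539 / 500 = 62019.08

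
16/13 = 1.23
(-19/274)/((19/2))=-1/137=-0.01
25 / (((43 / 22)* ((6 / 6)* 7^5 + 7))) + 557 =201356332 / 361501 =557.00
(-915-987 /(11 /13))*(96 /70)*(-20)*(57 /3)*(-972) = -81185918976 /77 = -1054362584.10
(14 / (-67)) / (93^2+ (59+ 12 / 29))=-0.00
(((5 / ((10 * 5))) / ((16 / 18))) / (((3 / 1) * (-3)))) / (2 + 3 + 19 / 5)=-1 / 704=-0.00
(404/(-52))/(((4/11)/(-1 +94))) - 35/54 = -2790631/1404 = -1987.63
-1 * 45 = -45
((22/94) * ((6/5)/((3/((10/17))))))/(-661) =-44/528139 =-0.00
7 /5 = 1.40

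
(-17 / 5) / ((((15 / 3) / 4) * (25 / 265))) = -28.83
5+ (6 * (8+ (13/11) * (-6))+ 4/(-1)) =71/11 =6.45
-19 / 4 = -4.75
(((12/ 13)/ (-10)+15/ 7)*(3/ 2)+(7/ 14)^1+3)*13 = 2992/ 35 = 85.49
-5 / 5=-1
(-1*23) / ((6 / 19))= -437 / 6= -72.83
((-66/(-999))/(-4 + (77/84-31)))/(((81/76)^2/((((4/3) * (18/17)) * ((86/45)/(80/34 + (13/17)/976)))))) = -341309292544/174486561772005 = -0.00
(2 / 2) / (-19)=-1 / 19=-0.05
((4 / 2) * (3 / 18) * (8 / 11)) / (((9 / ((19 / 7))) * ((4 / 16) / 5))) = 3040 / 2079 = 1.46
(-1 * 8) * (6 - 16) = 80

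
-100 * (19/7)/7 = -1900/49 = -38.78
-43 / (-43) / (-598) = -1 / 598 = -0.00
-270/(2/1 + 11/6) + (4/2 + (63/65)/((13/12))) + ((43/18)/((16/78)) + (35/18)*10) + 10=-74023553/2798640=-26.45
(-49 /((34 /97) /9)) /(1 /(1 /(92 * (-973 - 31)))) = 42777 /3140512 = 0.01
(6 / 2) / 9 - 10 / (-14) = 22 / 21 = 1.05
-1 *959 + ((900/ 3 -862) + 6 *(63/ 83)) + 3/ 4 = -503211/ 332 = -1515.70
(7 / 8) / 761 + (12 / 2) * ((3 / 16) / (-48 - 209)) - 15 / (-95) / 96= -188223 / 118910816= -0.00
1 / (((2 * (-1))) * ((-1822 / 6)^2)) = -9 / 1659842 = -0.00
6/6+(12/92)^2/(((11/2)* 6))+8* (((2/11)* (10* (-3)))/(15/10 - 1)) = -45638/529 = -86.27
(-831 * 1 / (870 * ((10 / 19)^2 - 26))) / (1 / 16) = 399988 / 673235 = 0.59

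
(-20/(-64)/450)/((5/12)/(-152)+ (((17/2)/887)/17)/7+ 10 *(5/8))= 117971/1061287005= 0.00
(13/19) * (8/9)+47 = 47.61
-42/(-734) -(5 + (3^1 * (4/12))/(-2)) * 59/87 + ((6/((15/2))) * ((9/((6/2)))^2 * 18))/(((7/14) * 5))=25993131/532150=48.85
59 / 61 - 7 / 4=-191 / 244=-0.78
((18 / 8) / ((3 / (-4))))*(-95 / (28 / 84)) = 855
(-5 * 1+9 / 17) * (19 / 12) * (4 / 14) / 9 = -722 / 3213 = -0.22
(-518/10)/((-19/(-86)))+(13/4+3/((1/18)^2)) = 281499/380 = 740.79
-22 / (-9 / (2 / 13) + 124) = -44 / 131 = -0.34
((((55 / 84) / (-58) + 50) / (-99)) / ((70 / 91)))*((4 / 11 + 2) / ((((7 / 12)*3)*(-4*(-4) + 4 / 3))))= -633217 / 12379752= -0.05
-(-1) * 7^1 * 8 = 56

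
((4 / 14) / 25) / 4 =1 / 350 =0.00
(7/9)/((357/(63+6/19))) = 401/2907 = 0.14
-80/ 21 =-3.81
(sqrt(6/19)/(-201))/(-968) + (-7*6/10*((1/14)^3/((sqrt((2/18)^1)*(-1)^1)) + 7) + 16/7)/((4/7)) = -10627/224 + sqrt(114)/3696792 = -47.44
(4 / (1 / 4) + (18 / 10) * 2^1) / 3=98 / 15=6.53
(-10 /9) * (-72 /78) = 40 /39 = 1.03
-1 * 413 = -413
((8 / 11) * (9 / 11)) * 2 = 144 / 121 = 1.19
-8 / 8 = -1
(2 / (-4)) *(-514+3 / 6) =1027 / 4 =256.75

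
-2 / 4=-1 / 2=-0.50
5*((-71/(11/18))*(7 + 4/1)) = -6390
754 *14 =10556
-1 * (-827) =827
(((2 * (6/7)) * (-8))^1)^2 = 9216/49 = 188.08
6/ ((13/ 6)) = 36/ 13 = 2.77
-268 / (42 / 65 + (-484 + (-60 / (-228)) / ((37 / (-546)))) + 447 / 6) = 24492520 / 37720053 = 0.65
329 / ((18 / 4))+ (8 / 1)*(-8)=82 / 9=9.11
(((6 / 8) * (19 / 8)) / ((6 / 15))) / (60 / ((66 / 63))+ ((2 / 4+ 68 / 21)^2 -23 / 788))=54471879 / 871145120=0.06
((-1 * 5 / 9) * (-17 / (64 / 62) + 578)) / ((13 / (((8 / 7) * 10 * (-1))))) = 64175 / 234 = 274.25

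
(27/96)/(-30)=-3/320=-0.01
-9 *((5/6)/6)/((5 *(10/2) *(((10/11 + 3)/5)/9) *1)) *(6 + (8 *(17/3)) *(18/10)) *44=-476982/215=-2218.52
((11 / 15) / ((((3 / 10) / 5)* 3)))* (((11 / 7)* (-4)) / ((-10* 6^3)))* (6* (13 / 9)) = 1573 / 15309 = 0.10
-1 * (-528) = 528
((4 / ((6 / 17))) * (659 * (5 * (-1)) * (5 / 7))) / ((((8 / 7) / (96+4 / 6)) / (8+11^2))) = -1746267625 / 6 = -291044604.17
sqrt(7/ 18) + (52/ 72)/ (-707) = -13/ 12726 + sqrt(14)/ 6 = 0.62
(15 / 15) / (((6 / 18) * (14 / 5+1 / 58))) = 870 / 817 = 1.06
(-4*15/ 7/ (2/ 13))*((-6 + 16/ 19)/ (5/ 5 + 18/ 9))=1820/ 19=95.79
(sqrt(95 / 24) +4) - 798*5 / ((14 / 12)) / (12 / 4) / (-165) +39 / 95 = sqrt(570) / 12 +11829 / 1045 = 13.31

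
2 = 2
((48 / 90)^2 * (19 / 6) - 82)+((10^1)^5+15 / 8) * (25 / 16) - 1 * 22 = 13491345349 / 86400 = 156149.83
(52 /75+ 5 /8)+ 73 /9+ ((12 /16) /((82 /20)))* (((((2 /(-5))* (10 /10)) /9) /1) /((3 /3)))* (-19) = 707293 /73800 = 9.58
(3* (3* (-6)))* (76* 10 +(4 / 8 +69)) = -44793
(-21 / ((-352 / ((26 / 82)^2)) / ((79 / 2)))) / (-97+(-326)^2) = 93457 / 41884925632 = 0.00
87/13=6.69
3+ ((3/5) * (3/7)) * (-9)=24/35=0.69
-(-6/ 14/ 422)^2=-9/ 8726116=-0.00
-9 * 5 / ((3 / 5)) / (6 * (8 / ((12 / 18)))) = -25 / 24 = -1.04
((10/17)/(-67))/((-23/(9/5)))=18/26197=0.00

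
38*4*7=1064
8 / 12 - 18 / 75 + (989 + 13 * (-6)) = 911.43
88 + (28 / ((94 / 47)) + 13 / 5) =523 / 5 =104.60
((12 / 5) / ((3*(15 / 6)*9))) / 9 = 8 / 2025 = 0.00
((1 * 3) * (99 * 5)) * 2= 2970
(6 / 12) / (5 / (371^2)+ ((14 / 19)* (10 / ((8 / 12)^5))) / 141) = 491653652 / 390247955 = 1.26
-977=-977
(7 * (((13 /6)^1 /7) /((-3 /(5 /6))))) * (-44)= 715 /27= 26.48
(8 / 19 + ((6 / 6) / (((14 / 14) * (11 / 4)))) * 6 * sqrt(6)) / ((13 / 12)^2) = 4.91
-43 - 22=-65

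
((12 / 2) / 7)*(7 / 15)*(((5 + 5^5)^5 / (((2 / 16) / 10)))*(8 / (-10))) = -7690625312750080000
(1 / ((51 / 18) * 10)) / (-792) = -1 / 22440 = -0.00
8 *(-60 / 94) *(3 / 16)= -45 / 47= -0.96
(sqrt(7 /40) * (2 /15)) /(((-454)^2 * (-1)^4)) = sqrt(70) /30917400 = 0.00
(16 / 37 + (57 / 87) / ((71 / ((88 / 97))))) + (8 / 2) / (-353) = 1120314492 / 2608582103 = 0.43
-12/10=-1.20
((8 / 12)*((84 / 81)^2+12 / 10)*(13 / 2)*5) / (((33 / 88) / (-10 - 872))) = -115956.72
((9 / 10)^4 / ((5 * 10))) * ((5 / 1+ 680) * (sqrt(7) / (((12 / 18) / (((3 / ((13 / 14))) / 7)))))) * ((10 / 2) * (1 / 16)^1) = 8089713 * sqrt(7) / 4160000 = 5.15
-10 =-10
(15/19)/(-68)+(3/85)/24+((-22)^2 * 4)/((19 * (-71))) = -1.45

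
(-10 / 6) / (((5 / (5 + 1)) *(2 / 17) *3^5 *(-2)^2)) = -17 / 972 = -0.02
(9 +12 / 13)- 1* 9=12 / 13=0.92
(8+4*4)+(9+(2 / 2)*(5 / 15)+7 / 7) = 103 / 3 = 34.33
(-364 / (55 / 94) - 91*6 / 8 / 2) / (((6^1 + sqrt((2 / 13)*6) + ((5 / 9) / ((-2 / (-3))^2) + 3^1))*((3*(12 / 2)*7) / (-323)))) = 7101386591 / 42888780 - 26646854*sqrt(39) / 10722195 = 150.06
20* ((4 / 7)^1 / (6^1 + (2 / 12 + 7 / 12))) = 320 / 189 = 1.69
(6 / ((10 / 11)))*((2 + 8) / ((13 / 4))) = 264 / 13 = 20.31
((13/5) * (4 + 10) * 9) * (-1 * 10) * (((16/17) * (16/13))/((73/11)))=-709632/1241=-571.82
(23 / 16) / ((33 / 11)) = 23 / 48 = 0.48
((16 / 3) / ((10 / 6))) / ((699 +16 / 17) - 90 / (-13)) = 3536 / 781085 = 0.00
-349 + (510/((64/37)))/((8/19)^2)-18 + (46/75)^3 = 1120032359753/864000000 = 1296.33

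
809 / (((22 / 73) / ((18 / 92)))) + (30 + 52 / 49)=27584401 / 49588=556.27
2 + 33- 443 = -408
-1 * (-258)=258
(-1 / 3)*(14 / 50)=-7 / 75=-0.09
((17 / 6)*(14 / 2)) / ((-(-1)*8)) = 119 / 48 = 2.48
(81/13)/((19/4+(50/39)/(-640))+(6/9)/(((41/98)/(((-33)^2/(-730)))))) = 232735680/88557511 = 2.63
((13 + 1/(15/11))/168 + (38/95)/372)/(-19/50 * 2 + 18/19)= 307325/695268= 0.44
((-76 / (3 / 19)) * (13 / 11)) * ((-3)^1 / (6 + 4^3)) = 24.38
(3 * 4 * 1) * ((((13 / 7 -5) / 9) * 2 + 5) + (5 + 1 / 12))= 2365 / 21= 112.62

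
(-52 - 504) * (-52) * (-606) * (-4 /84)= 5840224 /7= 834317.71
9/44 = 0.20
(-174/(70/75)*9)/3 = -3915/7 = -559.29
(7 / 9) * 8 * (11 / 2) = 308 / 9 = 34.22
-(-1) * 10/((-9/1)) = -10/9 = -1.11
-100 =-100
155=155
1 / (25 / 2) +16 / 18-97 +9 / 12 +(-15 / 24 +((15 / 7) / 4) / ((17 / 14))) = -2921227 / 30600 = -95.46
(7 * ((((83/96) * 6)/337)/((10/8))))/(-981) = -581/6611940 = -0.00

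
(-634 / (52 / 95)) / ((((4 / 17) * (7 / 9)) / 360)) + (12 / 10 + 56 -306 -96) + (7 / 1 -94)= -1036905344 / 455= -2278912.84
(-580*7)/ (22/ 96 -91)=194880/ 4357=44.73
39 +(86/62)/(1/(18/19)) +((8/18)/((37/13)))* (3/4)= 2643352/65379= 40.43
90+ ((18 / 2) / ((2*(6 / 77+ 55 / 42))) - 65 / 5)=51436 / 641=80.24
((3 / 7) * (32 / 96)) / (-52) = -1 / 364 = -0.00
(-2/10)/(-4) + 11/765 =197/3060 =0.06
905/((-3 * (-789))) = 905/2367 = 0.38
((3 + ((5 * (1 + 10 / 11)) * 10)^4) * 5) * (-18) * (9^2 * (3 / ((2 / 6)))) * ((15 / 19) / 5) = -239248103832864090 / 278179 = -860050916254.87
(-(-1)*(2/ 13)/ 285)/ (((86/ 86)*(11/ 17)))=0.00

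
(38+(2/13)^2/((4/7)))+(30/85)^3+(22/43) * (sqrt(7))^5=31622181/830297+1078 * sqrt(7)/43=104.41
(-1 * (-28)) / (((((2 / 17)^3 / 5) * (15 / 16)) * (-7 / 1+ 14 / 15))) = -196520 / 13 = -15116.92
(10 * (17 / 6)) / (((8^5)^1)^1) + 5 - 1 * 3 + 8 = 983125 / 98304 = 10.00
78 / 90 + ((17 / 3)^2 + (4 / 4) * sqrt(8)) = 35.81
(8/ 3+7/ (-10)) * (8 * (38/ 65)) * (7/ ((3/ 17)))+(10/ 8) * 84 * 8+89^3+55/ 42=28917872863/ 40950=706175.16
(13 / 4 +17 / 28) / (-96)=-9 / 224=-0.04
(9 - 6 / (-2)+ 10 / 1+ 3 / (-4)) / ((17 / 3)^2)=45 / 68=0.66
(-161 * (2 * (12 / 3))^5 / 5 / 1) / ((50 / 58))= -152993792 / 125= -1223950.34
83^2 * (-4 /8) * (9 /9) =-6889 /2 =-3444.50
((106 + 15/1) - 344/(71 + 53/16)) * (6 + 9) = 2075475/1189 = 1745.56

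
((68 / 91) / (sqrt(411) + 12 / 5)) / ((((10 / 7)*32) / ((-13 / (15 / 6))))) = 17 / 33770 - 17*sqrt(411) / 81048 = -0.00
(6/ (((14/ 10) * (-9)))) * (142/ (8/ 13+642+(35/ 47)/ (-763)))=-94570580/ 898747017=-0.11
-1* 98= -98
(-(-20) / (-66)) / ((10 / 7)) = -7 / 33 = -0.21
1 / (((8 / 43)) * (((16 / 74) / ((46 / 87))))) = 36593 / 2784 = 13.14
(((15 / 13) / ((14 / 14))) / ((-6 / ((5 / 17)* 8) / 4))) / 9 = -400 / 1989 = -0.20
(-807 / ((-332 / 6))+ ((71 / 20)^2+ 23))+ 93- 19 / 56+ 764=210751371 / 232400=906.85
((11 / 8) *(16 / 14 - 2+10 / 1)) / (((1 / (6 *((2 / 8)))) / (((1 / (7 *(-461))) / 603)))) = -44 / 4540389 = -0.00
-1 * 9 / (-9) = 1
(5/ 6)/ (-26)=-5/ 156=-0.03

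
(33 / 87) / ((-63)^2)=11 / 115101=0.00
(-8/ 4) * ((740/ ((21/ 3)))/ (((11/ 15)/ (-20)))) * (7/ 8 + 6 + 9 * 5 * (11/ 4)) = 5272500/ 7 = 753214.29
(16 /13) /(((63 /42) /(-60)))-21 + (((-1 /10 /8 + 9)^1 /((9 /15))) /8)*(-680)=-838319 /624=-1343.46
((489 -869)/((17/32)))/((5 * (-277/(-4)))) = -9728/4709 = -2.07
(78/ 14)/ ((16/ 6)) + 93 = 95.09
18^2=324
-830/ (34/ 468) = -194220/ 17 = -11424.71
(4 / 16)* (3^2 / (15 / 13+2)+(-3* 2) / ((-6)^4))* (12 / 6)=25231 / 17712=1.42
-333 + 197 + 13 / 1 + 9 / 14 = -1713 / 14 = -122.36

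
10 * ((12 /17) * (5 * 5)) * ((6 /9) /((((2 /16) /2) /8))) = 256000 /17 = 15058.82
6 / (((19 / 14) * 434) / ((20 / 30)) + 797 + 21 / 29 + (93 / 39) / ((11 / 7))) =49764 / 13956659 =0.00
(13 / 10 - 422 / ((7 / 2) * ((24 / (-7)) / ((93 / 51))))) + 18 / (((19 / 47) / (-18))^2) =3291159364 / 92055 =35752.10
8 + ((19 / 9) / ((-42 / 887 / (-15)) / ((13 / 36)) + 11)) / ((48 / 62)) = 1130735947 / 137097144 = 8.25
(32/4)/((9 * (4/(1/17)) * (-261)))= -2/39933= -0.00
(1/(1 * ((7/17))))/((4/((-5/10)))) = -17/56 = -0.30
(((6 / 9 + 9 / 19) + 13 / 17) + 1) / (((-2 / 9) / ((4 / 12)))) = -2815 / 646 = -4.36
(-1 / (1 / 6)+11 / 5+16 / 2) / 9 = 7 / 15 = 0.47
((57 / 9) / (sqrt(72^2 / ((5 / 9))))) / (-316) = -19*sqrt(5) / 204768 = -0.00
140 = 140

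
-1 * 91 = -91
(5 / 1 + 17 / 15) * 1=92 / 15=6.13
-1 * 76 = -76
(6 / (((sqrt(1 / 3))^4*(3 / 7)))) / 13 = 9.69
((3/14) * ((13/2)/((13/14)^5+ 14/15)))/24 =468195/13098931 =0.04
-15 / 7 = -2.14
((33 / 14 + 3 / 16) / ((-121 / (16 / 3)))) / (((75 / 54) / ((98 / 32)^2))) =-58653 / 77440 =-0.76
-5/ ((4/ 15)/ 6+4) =-225/ 182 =-1.24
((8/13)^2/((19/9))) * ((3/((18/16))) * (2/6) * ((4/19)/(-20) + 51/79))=2440192/24098555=0.10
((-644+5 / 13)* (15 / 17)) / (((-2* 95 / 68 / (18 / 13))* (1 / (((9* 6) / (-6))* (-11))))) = 89459964 / 3211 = 27860.47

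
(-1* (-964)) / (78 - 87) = -964 / 9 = -107.11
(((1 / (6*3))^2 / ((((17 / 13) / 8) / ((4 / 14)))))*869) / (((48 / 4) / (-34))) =-22594 / 1701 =-13.28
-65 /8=-8.12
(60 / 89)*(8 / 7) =480 / 623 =0.77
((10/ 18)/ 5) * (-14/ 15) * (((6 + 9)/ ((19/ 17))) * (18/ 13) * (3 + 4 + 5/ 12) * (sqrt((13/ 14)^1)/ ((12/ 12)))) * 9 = -4539 * sqrt(182)/ 494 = -123.96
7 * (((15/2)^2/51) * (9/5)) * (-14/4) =-6615/136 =-48.64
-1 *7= -7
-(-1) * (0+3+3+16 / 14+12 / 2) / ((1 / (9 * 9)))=1064.57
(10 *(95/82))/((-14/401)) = -190475/574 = -331.84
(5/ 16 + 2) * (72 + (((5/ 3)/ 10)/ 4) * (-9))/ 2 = 21201/ 256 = 82.82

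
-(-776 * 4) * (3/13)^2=27936/169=165.30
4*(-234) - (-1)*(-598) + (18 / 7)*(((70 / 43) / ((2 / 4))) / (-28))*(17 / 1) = -463264 / 301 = -1539.08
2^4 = 16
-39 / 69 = -13 / 23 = -0.57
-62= -62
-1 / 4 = -0.25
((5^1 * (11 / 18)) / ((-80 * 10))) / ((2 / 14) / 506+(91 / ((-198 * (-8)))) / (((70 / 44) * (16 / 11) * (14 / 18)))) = -38962 / 328491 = -0.12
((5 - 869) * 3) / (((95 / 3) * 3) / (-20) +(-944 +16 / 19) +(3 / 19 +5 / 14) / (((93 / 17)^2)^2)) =5429062267776 / 1985435132207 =2.73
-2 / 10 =-1 / 5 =-0.20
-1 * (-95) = 95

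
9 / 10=0.90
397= 397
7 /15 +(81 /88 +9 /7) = 24697 /9240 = 2.67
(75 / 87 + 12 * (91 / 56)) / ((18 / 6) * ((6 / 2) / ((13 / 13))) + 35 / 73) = 86213 / 40136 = 2.15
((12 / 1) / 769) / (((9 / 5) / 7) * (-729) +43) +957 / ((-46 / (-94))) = 43720305249 / 22356368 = 1955.61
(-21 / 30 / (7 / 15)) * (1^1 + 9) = -15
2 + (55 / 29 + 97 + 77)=5159 / 29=177.90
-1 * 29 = -29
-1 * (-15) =15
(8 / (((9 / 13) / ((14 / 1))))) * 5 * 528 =1281280 / 3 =427093.33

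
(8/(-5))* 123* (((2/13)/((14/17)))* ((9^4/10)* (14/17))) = -6456024/325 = -19864.69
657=657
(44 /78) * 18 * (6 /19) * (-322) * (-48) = 12241152 /247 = 49559.32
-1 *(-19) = 19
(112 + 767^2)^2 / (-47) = -7366292272.36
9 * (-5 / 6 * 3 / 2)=-45 / 4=-11.25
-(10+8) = -18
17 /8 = 2.12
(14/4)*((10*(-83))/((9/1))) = -2905/9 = -322.78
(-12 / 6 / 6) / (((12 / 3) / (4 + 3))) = -7 / 12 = -0.58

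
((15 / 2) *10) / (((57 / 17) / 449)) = 190825 / 19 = 10043.42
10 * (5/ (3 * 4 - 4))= 25/ 4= 6.25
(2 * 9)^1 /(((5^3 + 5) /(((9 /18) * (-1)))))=-9 /130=-0.07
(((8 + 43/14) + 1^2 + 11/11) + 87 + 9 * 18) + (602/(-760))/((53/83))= 36771949/140980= 260.83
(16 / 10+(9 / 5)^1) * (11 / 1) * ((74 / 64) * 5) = 6919 / 32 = 216.22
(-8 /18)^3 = -64 /729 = -0.09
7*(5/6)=35/6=5.83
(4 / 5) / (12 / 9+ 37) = 0.02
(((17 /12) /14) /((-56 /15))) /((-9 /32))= 0.10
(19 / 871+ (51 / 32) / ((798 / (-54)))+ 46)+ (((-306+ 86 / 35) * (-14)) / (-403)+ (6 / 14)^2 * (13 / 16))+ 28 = 255474933773 / 4022068960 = 63.52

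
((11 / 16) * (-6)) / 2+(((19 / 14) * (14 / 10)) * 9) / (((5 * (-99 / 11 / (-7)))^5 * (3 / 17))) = -2.05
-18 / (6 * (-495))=1 / 165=0.01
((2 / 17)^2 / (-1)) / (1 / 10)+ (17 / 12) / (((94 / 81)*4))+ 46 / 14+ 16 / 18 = 118881461 / 27383328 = 4.34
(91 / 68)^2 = 8281 / 4624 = 1.79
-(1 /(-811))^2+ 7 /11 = 0.64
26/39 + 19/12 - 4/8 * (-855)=1719/4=429.75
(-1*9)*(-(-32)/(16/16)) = -288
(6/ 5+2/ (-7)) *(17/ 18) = 272/ 315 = 0.86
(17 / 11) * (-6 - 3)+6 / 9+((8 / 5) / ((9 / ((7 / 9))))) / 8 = -58918 / 4455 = -13.23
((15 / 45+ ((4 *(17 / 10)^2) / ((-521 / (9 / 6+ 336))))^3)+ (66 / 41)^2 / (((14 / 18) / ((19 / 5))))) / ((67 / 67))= -81262738752235891 / 199691771362440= -406.94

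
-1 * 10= -10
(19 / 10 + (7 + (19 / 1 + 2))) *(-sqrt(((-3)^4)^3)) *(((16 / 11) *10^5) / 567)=-430560000 / 77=-5591688.31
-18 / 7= -2.57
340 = 340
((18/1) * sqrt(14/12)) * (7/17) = 21 * sqrt(42)/17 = 8.01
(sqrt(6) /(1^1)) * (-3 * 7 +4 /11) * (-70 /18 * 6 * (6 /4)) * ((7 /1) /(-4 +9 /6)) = -22246 * sqrt(6) /11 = -4953.76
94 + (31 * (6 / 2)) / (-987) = 30895 / 329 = 93.91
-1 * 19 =-19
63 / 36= 7 / 4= 1.75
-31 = -31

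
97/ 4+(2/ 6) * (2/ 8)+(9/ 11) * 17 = 38.24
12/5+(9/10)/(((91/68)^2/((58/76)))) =2189784/786695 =2.78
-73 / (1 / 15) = -1095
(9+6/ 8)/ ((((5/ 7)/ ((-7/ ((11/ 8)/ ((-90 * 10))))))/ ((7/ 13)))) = 33676.36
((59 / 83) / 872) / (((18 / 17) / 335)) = 336005 / 1302768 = 0.26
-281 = -281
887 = 887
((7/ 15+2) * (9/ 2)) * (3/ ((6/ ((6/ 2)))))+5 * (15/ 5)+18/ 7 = 4791/ 140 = 34.22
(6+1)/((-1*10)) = -7/10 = -0.70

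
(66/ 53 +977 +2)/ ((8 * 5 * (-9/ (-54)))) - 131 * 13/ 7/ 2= 188423/ 7420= 25.39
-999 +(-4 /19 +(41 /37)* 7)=-991.45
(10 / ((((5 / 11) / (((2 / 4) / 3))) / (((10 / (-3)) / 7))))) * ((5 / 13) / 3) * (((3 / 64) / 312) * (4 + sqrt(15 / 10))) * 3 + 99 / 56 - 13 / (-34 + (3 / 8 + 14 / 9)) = 488379743 / 224767296 - 275 * sqrt(6) / 5451264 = 2.17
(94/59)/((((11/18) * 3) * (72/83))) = 3901/3894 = 1.00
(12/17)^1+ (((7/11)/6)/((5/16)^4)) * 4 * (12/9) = 63132772/1051875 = 60.02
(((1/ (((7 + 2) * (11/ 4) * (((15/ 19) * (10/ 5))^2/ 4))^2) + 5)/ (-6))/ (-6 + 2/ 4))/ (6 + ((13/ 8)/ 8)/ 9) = 0.03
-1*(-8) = 8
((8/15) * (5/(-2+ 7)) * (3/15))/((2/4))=16/75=0.21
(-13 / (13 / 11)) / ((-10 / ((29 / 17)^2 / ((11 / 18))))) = 7569 / 1445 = 5.24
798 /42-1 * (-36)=55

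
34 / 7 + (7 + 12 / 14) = 89 / 7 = 12.71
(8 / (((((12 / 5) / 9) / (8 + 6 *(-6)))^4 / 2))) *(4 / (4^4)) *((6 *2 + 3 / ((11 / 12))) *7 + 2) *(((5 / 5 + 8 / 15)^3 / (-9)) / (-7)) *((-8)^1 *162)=-245434449501.82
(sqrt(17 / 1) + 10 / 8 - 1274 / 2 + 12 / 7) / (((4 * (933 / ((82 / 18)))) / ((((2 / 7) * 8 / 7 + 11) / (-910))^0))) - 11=-11072977 / 940464 + 41 * sqrt(17) / 33588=-11.77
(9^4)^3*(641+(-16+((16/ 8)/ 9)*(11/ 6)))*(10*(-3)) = -5299005725575740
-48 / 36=-4 / 3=-1.33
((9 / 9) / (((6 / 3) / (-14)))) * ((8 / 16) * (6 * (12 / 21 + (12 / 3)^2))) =-348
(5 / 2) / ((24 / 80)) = 8.33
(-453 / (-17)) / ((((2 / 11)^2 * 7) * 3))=18271 / 476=38.38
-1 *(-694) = 694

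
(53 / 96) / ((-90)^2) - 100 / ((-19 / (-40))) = -3110398993 / 14774400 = -210.53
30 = 30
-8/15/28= -2/105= -0.02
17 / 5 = 3.40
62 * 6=372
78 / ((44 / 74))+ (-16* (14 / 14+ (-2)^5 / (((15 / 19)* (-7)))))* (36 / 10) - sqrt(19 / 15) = -261.08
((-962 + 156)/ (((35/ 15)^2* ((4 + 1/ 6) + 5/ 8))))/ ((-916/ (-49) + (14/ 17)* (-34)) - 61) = 13392/ 30475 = 0.44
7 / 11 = 0.64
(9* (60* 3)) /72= 45 /2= 22.50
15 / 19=0.79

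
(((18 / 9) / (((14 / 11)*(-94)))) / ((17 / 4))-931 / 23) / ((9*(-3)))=578621 / 385917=1.50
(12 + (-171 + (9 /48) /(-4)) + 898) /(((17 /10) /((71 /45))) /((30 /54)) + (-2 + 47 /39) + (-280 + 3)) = -654771585 /244429984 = -2.68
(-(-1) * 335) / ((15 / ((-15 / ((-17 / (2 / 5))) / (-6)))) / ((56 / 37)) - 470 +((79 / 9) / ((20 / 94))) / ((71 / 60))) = -3995880 / 7199959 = -0.55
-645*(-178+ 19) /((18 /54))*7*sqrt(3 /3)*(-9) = -19382895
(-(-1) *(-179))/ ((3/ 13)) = -2327/ 3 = -775.67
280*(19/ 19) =280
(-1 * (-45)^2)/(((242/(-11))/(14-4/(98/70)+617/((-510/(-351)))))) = 210026115/5236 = 40111.94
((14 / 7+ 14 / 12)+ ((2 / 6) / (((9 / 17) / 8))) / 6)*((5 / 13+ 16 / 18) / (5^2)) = 96701 / 473850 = 0.20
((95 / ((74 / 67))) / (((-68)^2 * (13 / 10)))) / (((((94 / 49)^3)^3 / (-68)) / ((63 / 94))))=-3264928553470502483775 / 1761702315181597944516608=-0.00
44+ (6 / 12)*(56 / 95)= 4208 / 95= 44.29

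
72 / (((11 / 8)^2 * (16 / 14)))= 4032 / 121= 33.32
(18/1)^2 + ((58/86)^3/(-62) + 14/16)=6405701927/19717736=324.87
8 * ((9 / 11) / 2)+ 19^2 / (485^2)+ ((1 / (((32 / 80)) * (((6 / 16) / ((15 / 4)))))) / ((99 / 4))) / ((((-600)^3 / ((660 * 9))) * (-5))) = 3.27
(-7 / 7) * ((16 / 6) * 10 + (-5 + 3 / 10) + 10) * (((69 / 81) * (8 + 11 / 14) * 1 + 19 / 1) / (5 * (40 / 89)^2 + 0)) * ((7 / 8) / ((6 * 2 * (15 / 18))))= -25348649543 / 345600000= -73.35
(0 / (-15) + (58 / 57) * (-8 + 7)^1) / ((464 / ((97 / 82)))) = -97 / 37392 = -0.00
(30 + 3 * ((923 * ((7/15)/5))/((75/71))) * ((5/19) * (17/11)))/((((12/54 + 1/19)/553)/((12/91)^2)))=346388176656/76451375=4530.83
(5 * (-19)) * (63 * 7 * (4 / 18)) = -9310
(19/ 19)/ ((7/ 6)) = 6/ 7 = 0.86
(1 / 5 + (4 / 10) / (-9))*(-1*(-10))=14 / 9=1.56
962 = 962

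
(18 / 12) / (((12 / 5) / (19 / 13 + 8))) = 615 / 104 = 5.91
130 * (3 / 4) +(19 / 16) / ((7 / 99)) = 12801 / 112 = 114.29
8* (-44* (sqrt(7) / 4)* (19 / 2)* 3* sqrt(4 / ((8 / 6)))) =-2508* sqrt(21) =-11493.10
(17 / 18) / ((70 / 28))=0.38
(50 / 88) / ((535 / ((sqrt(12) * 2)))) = 5 * sqrt(3) / 1177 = 0.01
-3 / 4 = -0.75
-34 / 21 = -1.62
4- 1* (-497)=501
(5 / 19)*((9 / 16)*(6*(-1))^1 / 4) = -135 / 608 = -0.22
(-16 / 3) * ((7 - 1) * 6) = -192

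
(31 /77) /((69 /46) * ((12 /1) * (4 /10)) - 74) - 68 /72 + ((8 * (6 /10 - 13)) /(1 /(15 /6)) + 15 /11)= -28653472 /115731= -247.59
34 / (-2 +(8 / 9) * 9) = 17 / 3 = 5.67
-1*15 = -15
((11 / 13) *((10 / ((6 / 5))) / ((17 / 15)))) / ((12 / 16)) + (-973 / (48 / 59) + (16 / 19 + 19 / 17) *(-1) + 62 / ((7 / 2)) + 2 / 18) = -4959827053 / 4232592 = -1171.82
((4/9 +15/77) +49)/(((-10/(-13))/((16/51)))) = 715520/35343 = 20.25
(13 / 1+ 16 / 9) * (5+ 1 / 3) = 2128 / 27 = 78.81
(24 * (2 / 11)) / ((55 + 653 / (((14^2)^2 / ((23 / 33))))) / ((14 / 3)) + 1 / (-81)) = 2091059712 / 5643028715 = 0.37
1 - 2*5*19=-189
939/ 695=1.35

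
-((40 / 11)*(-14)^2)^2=-61465600 / 121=-507980.17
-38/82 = -19/41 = -0.46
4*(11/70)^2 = 121/1225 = 0.10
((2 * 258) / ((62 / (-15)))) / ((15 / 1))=-258 / 31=-8.32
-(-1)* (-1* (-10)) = 10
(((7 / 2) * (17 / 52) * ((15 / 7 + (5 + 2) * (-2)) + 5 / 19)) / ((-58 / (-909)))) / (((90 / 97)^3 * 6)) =-402734302037 / 9283248000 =-43.38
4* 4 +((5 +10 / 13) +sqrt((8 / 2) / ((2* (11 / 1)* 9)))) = sqrt(22) / 33 +283 / 13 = 21.91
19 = 19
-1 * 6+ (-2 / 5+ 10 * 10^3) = 49968 / 5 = 9993.60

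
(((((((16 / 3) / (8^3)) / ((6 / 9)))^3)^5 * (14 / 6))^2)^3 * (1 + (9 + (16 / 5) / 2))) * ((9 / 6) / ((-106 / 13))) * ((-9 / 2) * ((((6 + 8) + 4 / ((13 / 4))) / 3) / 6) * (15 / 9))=37530031 / 61804278143916614628498053803186944384408351132384409938884939754312379948232631767294853329420811039182753501919056648844585875763958491407723378148653274976298729472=0.00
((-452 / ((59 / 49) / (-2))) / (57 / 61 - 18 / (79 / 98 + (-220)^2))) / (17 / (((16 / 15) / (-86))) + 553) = -367501232448 / 373828668139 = -0.98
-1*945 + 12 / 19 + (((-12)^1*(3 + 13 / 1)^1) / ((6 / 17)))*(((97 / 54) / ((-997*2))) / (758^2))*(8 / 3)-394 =-294976812389377 / 220400308503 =-1338.37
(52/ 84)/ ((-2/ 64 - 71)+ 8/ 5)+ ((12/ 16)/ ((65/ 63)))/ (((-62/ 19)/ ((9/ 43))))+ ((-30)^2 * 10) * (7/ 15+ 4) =6500596468808009/ 161706603240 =40199.94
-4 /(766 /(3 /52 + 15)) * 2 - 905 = -4506778 /4979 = -905.16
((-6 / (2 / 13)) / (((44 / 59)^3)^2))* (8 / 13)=-139.51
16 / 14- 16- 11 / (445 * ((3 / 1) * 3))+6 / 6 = -388562 / 28035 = -13.86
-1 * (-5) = 5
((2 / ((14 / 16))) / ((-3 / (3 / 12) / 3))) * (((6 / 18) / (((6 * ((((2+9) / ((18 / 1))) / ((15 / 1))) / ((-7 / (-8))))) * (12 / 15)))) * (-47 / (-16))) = -3525 / 1408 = -2.50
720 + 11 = 731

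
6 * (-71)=-426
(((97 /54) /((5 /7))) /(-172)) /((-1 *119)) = 97 /789480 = 0.00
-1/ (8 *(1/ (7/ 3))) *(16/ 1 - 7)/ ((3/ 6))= -5.25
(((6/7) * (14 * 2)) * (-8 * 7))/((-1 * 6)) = 224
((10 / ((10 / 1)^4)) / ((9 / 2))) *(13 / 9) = 13 / 40500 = 0.00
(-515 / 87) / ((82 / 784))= -201880 / 3567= -56.60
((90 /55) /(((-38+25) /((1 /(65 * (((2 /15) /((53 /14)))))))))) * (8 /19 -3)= 10017 /70642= 0.14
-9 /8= -1.12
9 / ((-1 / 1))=-9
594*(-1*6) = -3564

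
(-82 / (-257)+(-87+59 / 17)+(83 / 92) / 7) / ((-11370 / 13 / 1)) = 3038892961 / 31991041320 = 0.09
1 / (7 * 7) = 0.02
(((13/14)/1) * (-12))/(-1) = 78/7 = 11.14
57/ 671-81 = -54294/ 671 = -80.92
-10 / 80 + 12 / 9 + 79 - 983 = -902.79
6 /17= 0.35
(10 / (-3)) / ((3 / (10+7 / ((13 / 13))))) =-170 / 9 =-18.89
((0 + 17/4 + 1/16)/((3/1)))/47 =23/752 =0.03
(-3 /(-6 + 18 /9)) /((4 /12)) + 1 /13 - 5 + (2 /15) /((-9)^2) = -168781 /63180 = -2.67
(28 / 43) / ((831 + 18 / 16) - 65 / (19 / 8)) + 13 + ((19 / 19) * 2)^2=89422369 / 5259889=17.00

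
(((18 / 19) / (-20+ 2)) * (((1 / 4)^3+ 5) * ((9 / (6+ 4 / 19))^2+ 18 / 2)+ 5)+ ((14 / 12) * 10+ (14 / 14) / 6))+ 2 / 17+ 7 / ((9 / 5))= 32761216843 / 2590532352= 12.65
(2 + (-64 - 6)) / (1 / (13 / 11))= -884 / 11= -80.36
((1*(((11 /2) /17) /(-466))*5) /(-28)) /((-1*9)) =-0.00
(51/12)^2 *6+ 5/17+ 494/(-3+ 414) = 6141353/55896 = 109.87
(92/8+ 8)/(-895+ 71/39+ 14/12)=-1521/69577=-0.02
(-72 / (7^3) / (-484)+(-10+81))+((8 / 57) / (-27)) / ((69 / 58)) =312897054229 / 4407245073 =71.00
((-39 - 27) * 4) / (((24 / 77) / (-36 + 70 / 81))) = 2410562 / 81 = 29760.02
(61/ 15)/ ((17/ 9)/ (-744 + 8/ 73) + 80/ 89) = 884449248/ 194942155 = 4.54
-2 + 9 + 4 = 11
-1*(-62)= 62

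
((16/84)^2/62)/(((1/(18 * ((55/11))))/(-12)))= -960/1519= -0.63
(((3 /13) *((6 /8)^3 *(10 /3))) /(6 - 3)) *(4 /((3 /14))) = 105 /52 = 2.02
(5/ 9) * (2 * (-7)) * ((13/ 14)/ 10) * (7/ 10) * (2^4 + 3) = -1729/ 180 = -9.61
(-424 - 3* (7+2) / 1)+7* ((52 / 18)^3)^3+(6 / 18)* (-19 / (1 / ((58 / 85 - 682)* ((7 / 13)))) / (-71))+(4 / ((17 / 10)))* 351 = 98443.64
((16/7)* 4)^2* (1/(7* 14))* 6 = 12288/2401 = 5.12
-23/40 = -0.58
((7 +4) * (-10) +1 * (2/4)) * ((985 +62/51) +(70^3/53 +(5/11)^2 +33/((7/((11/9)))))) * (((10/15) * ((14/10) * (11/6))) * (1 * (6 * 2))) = -2494865256178/148665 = -16781793.00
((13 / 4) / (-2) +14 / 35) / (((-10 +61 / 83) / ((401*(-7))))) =-11416069 / 30760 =-371.13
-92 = -92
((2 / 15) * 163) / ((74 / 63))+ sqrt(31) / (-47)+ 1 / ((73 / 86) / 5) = 329429 / 13505-sqrt(31) / 47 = 24.27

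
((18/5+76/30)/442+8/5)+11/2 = 9433/1326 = 7.11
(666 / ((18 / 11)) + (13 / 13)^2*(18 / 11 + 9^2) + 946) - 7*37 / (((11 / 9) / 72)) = -13821.82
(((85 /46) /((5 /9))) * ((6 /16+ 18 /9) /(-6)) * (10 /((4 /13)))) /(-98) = 62985 /144256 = 0.44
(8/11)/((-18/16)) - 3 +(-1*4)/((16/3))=-1741/396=-4.40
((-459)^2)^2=44386483761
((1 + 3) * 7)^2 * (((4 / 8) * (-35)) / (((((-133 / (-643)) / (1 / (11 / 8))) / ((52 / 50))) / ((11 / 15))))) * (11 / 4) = -144176032 / 1425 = -101176.16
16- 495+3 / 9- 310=-788.67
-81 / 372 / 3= -9 / 124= -0.07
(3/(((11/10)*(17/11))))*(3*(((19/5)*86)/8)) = 7353/34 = 216.26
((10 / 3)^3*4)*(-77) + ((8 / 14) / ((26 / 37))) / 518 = -196195973 / 17199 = -11407.41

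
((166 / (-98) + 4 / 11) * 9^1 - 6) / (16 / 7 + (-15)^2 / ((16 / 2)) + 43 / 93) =-7207128 / 12380599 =-0.58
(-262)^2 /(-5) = -68644 /5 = -13728.80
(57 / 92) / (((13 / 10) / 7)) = 1995 / 598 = 3.34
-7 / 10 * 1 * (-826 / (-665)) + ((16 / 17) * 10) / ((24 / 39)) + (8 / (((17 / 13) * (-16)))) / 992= 231088161 / 16020800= 14.42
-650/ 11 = -59.09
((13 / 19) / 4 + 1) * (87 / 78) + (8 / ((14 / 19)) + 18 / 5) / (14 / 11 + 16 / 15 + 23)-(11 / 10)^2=963928717 / 1445789800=0.67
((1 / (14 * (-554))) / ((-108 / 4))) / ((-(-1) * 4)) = 0.00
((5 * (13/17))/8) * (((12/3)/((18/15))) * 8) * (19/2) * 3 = 6175/17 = 363.24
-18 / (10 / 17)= -153 / 5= -30.60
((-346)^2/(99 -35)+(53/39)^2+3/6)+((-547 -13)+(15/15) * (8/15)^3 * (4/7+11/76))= 531228682849/404586000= 1313.02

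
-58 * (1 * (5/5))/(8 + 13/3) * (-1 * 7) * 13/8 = 7917/148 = 53.49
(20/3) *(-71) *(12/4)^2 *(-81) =345060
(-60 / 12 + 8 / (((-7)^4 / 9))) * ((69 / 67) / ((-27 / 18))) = 548918 / 160867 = 3.41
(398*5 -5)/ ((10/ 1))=397/ 2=198.50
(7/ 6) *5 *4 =23.33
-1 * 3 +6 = 3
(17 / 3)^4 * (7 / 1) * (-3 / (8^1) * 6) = -584647 / 36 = -16240.19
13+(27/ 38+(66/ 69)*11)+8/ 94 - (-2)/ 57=3001051/ 123234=24.35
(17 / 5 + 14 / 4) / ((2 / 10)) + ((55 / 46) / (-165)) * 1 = 34.49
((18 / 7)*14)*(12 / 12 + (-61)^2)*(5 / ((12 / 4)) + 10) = 1563240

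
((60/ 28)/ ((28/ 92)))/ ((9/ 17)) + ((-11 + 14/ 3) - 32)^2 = 653890/ 441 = 1482.74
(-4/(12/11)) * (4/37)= -44/111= -0.40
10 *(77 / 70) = 11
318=318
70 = 70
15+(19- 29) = 5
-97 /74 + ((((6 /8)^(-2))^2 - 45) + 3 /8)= -1025581 /23976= -42.78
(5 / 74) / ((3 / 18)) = 15 / 37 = 0.41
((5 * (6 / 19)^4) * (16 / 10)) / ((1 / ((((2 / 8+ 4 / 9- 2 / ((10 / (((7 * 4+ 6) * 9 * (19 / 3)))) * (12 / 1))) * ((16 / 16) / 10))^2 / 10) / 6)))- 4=-9741710279 / 2443518750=-3.99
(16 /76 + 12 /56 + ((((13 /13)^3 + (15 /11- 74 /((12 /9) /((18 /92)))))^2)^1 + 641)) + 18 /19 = 97328073109 /136211152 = 714.54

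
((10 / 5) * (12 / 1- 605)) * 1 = -1186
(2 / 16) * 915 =915 / 8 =114.38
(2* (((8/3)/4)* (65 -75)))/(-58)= 0.23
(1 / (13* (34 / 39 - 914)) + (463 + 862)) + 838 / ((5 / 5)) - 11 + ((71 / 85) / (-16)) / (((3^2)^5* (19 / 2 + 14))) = 36157462229069597 / 16801795374120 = 2152.00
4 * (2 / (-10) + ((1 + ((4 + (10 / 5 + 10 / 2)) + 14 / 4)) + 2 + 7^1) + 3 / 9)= 1478 / 15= 98.53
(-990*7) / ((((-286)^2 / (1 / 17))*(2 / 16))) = -1260 / 31603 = -0.04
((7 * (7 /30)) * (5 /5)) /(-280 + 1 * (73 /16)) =-392 /66105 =-0.01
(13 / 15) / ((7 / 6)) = 26 / 35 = 0.74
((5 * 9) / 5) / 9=1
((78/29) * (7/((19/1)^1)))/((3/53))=9646/551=17.51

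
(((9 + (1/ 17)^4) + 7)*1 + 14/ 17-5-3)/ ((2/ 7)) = 30.88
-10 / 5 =-2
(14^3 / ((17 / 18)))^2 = 2439569664 / 289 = 8441417.52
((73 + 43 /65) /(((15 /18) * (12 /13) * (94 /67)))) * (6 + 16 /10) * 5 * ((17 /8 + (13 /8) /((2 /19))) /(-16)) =-428182461 /150400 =-2846.96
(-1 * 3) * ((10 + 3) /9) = -13 /3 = -4.33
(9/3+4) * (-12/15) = -5.60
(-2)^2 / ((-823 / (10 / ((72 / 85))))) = -425 / 7407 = -0.06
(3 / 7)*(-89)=-267 / 7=-38.14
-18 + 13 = -5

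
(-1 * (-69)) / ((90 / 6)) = 23 / 5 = 4.60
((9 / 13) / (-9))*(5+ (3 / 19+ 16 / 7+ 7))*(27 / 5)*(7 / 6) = -17289 / 2470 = -7.00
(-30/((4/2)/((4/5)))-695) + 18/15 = -3529/5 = -705.80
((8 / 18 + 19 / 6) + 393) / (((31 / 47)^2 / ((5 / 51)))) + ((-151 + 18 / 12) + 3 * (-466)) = -1458.12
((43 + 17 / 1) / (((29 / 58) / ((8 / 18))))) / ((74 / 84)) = 2240 / 37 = 60.54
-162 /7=-23.14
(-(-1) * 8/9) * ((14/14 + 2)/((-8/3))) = -1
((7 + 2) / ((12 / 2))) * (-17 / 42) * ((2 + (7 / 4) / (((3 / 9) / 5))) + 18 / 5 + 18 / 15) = -11237 / 560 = -20.07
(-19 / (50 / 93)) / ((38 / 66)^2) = -101277 / 950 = -106.61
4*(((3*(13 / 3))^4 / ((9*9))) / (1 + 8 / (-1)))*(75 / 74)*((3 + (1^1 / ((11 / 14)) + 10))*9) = -224203850 / 8547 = -26231.88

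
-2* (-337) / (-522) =-337 / 261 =-1.29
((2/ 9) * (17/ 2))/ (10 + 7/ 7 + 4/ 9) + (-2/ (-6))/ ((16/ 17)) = 2567/ 4944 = 0.52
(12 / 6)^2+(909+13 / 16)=14621 / 16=913.81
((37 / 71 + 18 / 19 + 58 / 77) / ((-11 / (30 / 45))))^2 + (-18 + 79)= 716955382756705 / 11749874540481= 61.02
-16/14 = -8/7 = -1.14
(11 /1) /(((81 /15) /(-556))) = -30580 /27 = -1132.59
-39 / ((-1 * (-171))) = -0.23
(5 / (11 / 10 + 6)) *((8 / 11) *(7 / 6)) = 1400 / 2343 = 0.60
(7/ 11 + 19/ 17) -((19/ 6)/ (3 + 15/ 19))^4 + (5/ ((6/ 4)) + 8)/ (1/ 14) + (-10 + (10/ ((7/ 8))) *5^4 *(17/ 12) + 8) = 468532987449886787/ 45590529245184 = 10276.98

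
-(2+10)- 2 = -14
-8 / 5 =-1.60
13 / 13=1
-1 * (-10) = 10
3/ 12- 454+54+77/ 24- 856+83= -28069/ 24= -1169.54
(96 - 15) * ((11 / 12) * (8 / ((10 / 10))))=594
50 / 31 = 1.61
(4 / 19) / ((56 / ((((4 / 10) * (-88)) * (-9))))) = 792 / 665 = 1.19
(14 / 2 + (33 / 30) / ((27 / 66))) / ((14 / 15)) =218 / 21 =10.38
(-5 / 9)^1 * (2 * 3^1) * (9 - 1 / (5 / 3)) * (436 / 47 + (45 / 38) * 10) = -528052 / 893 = -591.32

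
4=4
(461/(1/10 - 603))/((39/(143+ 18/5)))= -675826/235131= -2.87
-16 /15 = -1.07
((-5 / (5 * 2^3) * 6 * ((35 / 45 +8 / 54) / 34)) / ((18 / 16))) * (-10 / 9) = 250 / 12393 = 0.02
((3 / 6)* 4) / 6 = 1 / 3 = 0.33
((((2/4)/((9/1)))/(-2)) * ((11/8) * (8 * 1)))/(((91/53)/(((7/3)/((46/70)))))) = -20405/32292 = -0.63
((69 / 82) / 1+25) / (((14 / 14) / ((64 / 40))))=8476 / 205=41.35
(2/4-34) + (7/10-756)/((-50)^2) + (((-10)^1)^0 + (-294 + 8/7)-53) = -66265371/175000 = -378.66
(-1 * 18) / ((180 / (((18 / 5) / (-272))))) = 9 / 6800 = 0.00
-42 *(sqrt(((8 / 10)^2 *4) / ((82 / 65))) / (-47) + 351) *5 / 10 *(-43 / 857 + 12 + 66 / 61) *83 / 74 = -416791934559 / 3868498 + 2374882818 *sqrt(5330) / 18636489115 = -107730.69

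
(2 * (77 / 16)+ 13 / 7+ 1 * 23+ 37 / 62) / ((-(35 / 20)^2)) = -121794 / 10633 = -11.45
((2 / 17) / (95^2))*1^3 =2 / 153425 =0.00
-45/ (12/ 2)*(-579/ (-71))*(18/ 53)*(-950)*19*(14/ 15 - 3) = -2915815050/ 3763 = -774864.48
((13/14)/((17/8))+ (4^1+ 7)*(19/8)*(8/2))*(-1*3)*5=-374625/238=-1574.05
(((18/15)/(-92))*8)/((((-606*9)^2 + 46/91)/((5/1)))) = -546/31129310923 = -0.00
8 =8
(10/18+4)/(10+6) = 0.28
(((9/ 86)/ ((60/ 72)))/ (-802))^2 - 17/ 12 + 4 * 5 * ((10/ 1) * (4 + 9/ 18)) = 40075160893181/ 44598157350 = 898.58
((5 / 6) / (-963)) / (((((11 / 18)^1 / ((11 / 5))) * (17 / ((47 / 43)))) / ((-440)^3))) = 4003648000 / 234651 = 17062.14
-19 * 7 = -133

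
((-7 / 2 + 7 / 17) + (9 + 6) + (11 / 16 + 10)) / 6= 2049 / 544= 3.77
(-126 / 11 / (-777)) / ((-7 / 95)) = -570 / 2849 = -0.20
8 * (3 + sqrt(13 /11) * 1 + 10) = 8 * sqrt(143) /11 + 104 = 112.70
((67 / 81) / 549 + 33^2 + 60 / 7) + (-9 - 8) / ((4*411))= 187225612271 / 170583084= 1097.56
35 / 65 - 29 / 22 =-223 / 286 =-0.78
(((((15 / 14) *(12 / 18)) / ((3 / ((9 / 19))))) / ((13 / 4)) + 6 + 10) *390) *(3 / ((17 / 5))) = 12475800 / 2261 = 5517.82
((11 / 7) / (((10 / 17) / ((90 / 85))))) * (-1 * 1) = -2.83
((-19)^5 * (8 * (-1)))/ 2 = 9904396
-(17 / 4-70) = 65.75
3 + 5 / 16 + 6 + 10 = 19.31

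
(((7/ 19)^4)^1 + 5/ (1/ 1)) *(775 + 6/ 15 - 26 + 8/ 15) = 3763.48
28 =28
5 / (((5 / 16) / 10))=160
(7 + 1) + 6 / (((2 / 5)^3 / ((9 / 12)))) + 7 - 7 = 1253 / 16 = 78.31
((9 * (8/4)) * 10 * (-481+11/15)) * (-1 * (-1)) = -86448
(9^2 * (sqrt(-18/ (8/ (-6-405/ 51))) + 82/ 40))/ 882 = 369/ 1960 + 27 * sqrt(4029)/ 3332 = 0.70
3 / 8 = 0.38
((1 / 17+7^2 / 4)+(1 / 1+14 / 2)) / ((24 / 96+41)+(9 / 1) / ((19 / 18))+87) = 26239 / 176715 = 0.15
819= 819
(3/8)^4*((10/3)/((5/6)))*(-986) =-39933/512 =-77.99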